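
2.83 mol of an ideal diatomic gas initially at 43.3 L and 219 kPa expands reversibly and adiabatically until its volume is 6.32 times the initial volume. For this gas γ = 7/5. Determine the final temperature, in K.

193 K

T₁ = P₁V₁/(nR) = 219×43.3/(2.83×8.314) = 403 K.
Adiabatic: TV^(γ−1) = const ⇒ T₂ = 403×(0.158)^0.400 = 193 K; PV^γ = const ⇒ P₂ = 16.6 kPa.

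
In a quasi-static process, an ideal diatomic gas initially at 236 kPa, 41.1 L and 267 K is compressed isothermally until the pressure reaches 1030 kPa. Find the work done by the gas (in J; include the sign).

-14300 J

n = P₁V₁/(RT₁) = 236×41.1/(8.314×267) = 4.37 mol.
Isothermal: T stays 267 K; PV = const ⇒ V₂ = 9.42 L, P₂ = 1030 kPa.
W = nRT ln(V₂/V₁) = 4.37×8.314×267×ln(0.229) = -14300 J.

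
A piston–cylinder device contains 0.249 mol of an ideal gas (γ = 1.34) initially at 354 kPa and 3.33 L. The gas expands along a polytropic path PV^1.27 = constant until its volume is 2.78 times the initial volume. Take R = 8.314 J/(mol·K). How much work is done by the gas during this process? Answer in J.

1050 J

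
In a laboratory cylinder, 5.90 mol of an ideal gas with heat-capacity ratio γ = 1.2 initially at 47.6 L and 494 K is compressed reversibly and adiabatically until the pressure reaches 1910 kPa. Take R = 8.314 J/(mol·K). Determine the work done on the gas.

29900 J

P₁ = nRT₁/V₁ = 5.90×8.314×494/47.6 = 509 kPa.
Adiabatic: T₂/T₁ = (P₂/P₁)^((γ−1)/γ) ⇒ T₂ = 494×(3.75)^0.167 = 616 K; V₂ = 15.8 L.
ΔU = nCvΔT = 5.90×41.6×(616−494) = 29900 J.
Q = 0 for an adiabatic process, so W = −ΔU = -29900 J.
Work done on the gas = −W_by = 29900 J.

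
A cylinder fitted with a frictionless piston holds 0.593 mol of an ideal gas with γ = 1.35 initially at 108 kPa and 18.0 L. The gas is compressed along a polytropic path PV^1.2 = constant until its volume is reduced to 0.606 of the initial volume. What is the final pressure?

T₁ = P₁V₁/(nR) = 108×18.0/(0.593×8.314) = 394 K.
Polytropic n=1.2: T₂ = T₁(V₁/V₂)^(n−1) = 394×(1.65)^0.20 = 436 K; P₂ = P₁(V₁/V₂)^n = 197 kPa.

197 kPa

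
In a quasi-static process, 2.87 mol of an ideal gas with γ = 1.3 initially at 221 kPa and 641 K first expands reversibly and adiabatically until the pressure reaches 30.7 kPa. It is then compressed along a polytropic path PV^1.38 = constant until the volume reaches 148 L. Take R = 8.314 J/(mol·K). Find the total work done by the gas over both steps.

10100 J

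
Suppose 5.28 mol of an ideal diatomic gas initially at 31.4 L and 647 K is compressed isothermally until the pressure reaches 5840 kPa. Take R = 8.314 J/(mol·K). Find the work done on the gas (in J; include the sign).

P₁ = nRT₁/V₁ = 5.28×8.314×647/31.4 = 905 kPa.
Isothermal: T stays 647 K; PV = const ⇒ V₂ = 4.86 L, P₂ = 5840 kPa.
W = nRT ln(V₂/V₁) = 5.28×8.314×647×ln(0.155) = -53000 J.
Work done on the gas = −W_by = 53000 J.

53000 J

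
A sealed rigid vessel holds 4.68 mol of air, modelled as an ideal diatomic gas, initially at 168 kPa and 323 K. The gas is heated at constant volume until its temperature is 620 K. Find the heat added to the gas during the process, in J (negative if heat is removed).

V₁ = nRT₁/P₁ = 4.68×8.314×323/168 = 74.8 L.
Isochoric: V stays 74.8 L; P/T = const ⇒ T₂ = 620 K, P₂ = 322 kPa.
W = 0 (no volume change).
ΔU = nCvΔT = 4.68×20.8×(620−323) = 28900 J.
Q = ΔU = 28900 J.

28900 J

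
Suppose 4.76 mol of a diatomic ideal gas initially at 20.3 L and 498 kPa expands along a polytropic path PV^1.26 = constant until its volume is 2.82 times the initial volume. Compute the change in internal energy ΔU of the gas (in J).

-5970 J

T₁ = P₁V₁/(nR) = 498×20.3/(4.76×8.314) = 255 K.
Polytropic n=1.26: T₂ = T₁(V₁/V₂)^(n−1) = 255×(0.355)^0.26 = 195 K; P₂ = P₁(V₁/V₂)^n = 135 kPa.
For an ideal gas ΔU = nCvΔT with Cv = (5/2)R = 20.8 J/(mol·K).
ΔU = 4.76×20.8×(195−255) = -5970 J.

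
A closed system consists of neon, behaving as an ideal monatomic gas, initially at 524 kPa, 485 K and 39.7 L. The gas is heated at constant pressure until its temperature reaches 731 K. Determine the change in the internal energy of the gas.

n = P₁V₁/(RT₁) = 524×39.7/(8.314×485) = 5.16 mol.
Isobaric: P stays 524 kPa; V/T = const ⇒ T₂ = 731 K, V₂ = 59.8 L.
For an ideal gas ΔU = nCvΔT with Cv = (3/2)R = 12.5 J/(mol·K).
ΔU = 5.16×12.5×(731−485) = 15800 J.

15800 J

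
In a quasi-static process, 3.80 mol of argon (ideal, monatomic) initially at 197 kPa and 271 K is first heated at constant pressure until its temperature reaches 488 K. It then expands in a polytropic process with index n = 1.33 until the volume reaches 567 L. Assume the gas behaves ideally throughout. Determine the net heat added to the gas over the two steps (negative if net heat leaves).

V₁ = nRT₁/P₁ = 3.80×8.314×271/197 = 43.5 L.
Step 1 — Isobaric: P stays 197 kPa; V/T = const ⇒ T₂ = 488 K, V₂ = 78.3 L.
W = PΔV = 197×(78.3−43.5) kPa·L = 6860 J.
ΔU = nCvΔT = 3.80×12.5×(488−271) = 10300 J.
Q = ΔU + W = nCpΔT = 17100 J.
State after step 1: P = 197 kPa, V = 78.3 L, T = 488 K.
Step 2 — Polytropic n=1.33: T₂ = T₁(V₁/V₂)^(n−1) = 488×(0.138)^0.33 = 254 K; P₂ = P₁(V₁/V₂)^n = 14.1 kPa.
W = (P₁V₁−P₂V₂)/(n−1) = (197×78.3−14.1×567)/0.33 = 22400 J.
ΔU = nCvΔT = 3.80×12.5×(254−488) = -11100 J.
Q = ΔU + W = 11300 J.
Net over both steps: W = 29300 J, Q = 28500 J, ΔU = -812 J.

28500 J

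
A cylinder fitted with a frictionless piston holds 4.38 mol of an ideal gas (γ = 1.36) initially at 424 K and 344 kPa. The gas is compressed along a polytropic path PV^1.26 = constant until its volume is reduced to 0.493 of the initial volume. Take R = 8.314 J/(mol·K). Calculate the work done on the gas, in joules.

V₁ = nRT₁/P₁ = 4.38×8.314×424/344 = 44.9 L.
Polytropic n=1.26: T₂ = T₁(V₁/V₂)^(n−1) = 424×(2.03)^0.26 = 510 K; P₂ = P₁(V₁/V₂)^n = 839 kPa.
W = (P₁V₁−P₂V₂)/(n−1) = (344×44.9−839×22.1)/0.26 = -12000 J.
Work done on the gas = −W_by = 12000 J.

12000 J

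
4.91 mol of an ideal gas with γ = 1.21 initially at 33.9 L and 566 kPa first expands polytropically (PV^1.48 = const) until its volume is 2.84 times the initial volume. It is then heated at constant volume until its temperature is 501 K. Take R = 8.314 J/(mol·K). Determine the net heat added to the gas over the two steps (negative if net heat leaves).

T₁ = P₁V₁/(nR) = 566×33.9/(4.91×8.314) = 470 K.
Step 1 — Polytropic n=1.48: T₂ = T₁(V₁/V₂)^(n−1) = 470×(0.352)^0.48 = 285 K; P₂ = P₁(V₁/V₂)^n = 121 kPa.
W = (P₁V₁−P₂V₂)/(n−1) = (566×33.9−121×96.3)/0.48 = 15800 J.
ΔU = nCvΔT = 4.91×39.6×(285−470) = -36000 J.
Q = ΔU + W = -20300 J.
State after step 1: P = 121 kPa, V = 96.3 L, T = 285 K.
Step 2 — Isochoric: V stays 96.3 L; P/T = const ⇒ T₂ = 501 K, P₂ = 212 kPa.
W = 0 (no volume change).
ΔU = nCvΔT = 4.91×39.6×(501−285) = 42000 J.
Q = ΔU = 42000 J.
Net over both steps: W = 15800 J, Q = 21800 J, ΔU = 6020 J.

21800 J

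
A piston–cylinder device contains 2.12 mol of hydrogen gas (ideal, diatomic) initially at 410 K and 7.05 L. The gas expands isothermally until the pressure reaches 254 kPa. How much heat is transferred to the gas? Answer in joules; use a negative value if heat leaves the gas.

10100 J

P₁ = nRT₁/V₁ = 2.12×8.314×410/7.05 = 1030 kPa.
Isothermal: T stays 410 K; PV = const ⇒ V₂ = 28.5 L, P₂ = 254 kPa.
ΔU = 0 (ideal gas, T constant).
W = nRT ln(V₂/V₁) = 2.12×8.314×410×ln(4.04) = 10100 J.
Q = ΔU + W = 10100 J.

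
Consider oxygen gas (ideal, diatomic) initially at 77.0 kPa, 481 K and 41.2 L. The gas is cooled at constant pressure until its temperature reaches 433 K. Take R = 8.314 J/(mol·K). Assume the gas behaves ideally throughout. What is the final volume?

37.1 L

Isobaric: P stays 77.0 kPa; V/T = const ⇒ T₂ = 433 K, V₂ = 37.1 L.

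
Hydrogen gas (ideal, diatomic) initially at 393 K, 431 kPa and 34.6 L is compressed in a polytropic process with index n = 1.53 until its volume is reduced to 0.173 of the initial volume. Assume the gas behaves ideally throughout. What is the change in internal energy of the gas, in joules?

n = P₁V₁/(RT₁) = 431×34.6/(8.314×393) = 4.56 mol.
Polytropic n=1.53: T₂ = T₁(V₁/V₂)^(n−1) = 393×(5.78)^0.53 = 996 K; P₂ = P₁(V₁/V₂)^n = 6310 kPa.
For an ideal gas ΔU = nCvΔT with Cv = (5/2)R = 20.8 J/(mol·K).
ΔU = 4.56×20.8×(996−393) = 57200 J.

57200 J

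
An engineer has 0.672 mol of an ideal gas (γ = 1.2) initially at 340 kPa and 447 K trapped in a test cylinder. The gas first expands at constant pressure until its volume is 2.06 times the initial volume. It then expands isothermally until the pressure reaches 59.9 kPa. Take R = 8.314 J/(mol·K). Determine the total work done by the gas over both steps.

V₁ = nRT₁/P₁ = 0.672×8.314×447/340 = 7.35 L.
Step 1 — Isobaric: P stays 340 kPa; V/T = const ⇒ T₂ = 921 K, V₂ = 15.1 L.
W = PΔV = 340×(15.1−7.35) kPa·L = 2650 J.
ΔU = nCvΔT = 0.672×41.6×(921−447) = 13200 J.
Q = ΔU + W = nCpΔT = 15900 J.
State after step 1: P = 340 kPa, V = 15.1 L, T = 921 K.
Step 2 — Isothermal: T stays 921 K; PV = const ⇒ V₂ = 85.9 L, P₂ = 59.9 kPa.
ΔU = 0 (ideal gas, T constant).
W = nRT ln(V₂/V₁) = 0.672×8.314×921×ln(5.68) = 8930 J.
Q = ΔU + W = 8930 J.
Net over both steps: W = 11600 J, Q = 24800 J, ΔU = 13200 J.

11600 J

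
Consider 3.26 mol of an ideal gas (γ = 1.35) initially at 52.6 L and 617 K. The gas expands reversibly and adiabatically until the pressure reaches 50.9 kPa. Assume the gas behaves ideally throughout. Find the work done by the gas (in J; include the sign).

P₁ = nRT₁/V₁ = 3.26×8.314×617/52.6 = 318 kPa.
Adiabatic: T₂/T₁ = (P₂/P₁)^((γ−1)/γ) ⇒ T₂ = 617×(0.160)^0.259 = 384 K; V₂ = 204 L.
ΔU = nCvΔT = 3.26×23.8×(384−617) = -18100 J.
Q = 0 for an adiabatic process, so W = −ΔU = 18100 J.

18100 J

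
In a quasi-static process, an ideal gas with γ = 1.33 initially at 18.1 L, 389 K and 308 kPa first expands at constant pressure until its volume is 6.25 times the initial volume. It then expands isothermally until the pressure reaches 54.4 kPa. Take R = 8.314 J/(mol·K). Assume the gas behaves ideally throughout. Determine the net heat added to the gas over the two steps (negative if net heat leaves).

178000 J

n = P₁V₁/(RT₁) = 308×18.1/(8.314×389) = 1.72 mol.
Step 1 — Isobaric: P stays 308 kPa; V/T = const ⇒ T₂ = 2430 K, V₂ = 113 L.
W = PΔV = 308×(113−18.1) kPa·L = 29300 J.
ΔU = nCvΔT = 1.72×25.2×(2430−389) = 88700 J.
Q = ΔU + W = nCpΔT = 118000 J.
State after step 1: P = 308 kPa, V = 113 L, T = 2430 K.
Step 2 — Isothermal: T stays 2430 K; PV = const ⇒ V₂ = 640 L, P₂ = 54.4 kPa.
ΔU = 0 (ideal gas, T constant).
W = nRT ln(V₂/V₁) = 1.72×8.314×2430×ln(5.66) = 60400 J.
Q = ΔU + W = 60400 J.
Net over both steps: W = 89700 J, Q = 178000 J, ΔU = 88700 J.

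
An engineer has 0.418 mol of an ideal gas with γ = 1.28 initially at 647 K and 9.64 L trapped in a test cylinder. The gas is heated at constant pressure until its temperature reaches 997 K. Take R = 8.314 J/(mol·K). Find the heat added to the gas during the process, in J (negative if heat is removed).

5560 J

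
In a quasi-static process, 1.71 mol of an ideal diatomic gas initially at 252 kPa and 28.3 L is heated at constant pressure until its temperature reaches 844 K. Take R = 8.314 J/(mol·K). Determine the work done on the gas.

-4870 J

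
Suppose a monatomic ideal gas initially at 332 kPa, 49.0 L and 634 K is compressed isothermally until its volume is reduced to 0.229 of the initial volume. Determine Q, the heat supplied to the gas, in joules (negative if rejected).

n = P₁V₁/(RT₁) = 332×49.0/(8.314×634) = 3.09 mol.
Isothermal: T stays 634 K; PV = const ⇒ V₂ = 11.2 L, P₂ = 1450 kPa.
ΔU = 0 (ideal gas, T constant).
W = nRT ln(V₂/V₁) = 3.09×8.314×634×ln(0.229) = -24000 J.
Q = ΔU + W = -24000 J.

-24000 J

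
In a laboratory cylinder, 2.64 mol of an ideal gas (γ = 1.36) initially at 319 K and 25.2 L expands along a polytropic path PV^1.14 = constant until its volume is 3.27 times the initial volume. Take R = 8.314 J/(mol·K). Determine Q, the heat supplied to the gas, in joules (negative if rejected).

P₁ = nRT₁/V₁ = 2.64×8.314×319/25.2 = 278 kPa.
Polytropic n=1.14: T₂ = T₁(V₁/V₂)^(n−1) = 319×(0.306)^0.14 = 270 K; P₂ = P₁(V₁/V₂)^n = 72.0 kPa.
W = (P₁V₁−P₂V₂)/(n−1) = (278×25.2−72.0×82.4)/0.14 = 7640 J.
ΔU = nCvΔT = 2.64×23.1×(270−319) = -2970 J.
Q = ΔU + W = 4670 J.

4670 J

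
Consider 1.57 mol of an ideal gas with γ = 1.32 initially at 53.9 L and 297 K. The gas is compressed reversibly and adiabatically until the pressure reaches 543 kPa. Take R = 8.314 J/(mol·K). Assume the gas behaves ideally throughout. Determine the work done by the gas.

-7660 J

P₁ = nRT₁/V₁ = 1.57×8.314×297/53.9 = 71.9 kPa.
Adiabatic: T₂/T₁ = (P₂/P₁)^((γ−1)/γ) ⇒ T₂ = 297×(7.55)^0.242 = 485 K; V₂ = 11.7 L.
ΔU = nCvΔT = 1.57×26.0×(485−297) = 7660 J.
Q = 0 for an adiabatic process, so W = −ΔU = -7660 J.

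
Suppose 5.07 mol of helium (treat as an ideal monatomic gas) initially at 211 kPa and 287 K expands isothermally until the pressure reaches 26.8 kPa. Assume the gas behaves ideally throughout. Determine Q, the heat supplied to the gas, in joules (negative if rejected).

V₁ = nRT₁/P₁ = 5.07×8.314×287/211 = 57.3 L.
Isothermal: T stays 287 K; PV = const ⇒ V₂ = 451 L, P₂ = 26.8 kPa.
ΔU = 0 (ideal gas, T constant).
W = nRT ln(V₂/V₁) = 5.07×8.314×287×ln(7.87) = 25000 J.
Q = ΔU + W = 25000 J.

25000 J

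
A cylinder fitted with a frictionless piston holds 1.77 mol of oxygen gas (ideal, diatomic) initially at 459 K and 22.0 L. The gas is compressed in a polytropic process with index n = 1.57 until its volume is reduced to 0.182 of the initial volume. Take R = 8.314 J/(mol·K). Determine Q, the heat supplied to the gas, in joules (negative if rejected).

8260 J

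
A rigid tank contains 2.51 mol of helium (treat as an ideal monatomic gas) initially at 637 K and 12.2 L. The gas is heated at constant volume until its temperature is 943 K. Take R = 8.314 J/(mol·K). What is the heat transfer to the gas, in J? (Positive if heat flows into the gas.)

P₁ = nRT₁/V₁ = 2.51×8.314×637/12.2 = 1090 kPa.
Isochoric: V stays 12.2 L; P/T = const ⇒ T₂ = 943 K, P₂ = 1610 kPa.
W = 0 (no volume change).
ΔU = nCvΔT = 2.51×12.5×(943−637) = 9580 J.
Q = ΔU = 9580 J.

9580 J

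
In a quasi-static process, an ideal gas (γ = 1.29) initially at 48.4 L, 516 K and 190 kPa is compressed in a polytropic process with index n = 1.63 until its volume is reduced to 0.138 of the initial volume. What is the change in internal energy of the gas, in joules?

78700 J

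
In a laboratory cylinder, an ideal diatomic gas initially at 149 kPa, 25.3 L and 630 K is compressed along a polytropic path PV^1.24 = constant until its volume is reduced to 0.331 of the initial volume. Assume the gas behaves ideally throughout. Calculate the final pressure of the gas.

587 kPa

Polytropic n=1.24: T₂ = T₁(V₁/V₂)^(n−1) = 630×(3.02)^0.24 = 821 K; P₂ = P₁(V₁/V₂)^n = 587 kPa.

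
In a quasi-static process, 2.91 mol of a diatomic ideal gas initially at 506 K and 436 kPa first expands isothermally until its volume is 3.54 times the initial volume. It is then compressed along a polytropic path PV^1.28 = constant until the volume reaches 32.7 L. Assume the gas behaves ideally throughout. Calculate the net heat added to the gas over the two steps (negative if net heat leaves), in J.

10700 J

V₁ = nRT₁/P₁ = 2.91×8.314×506/436 = 28.1 L.
Step 1 — Isothermal: T stays 506 K; PV = const ⇒ V₂ = 99.4 L, P₂ = 123 kPa.
ΔU = 0 (ideal gas, T constant).
W = nRT ln(V₂/V₁) = 2.91×8.314×506×ln(3.54) = 15500 J.
Q = ΔU + W = 15500 J.
State after step 1: P = 123 kPa, V = 99.4 L, T = 506 K.
Step 2 — Polytropic n=1.28: T₂ = T₁(V₁/V₂)^(n−1) = 506×(3.04)^0.28 = 691 K; P₂ = P₁(V₁/V₂)^n = 511 kPa.
W = (P₁V₁−P₂V₂)/(n−1) = (123×99.4−511×32.7)/0.28 = -16000 J.
ΔU = nCvΔT = 2.91×20.8×(691−506) = 11200 J.
Q = ΔU + W = -4790 J.
Net over both steps: W = -491 J, Q = 10700 J, ΔU = 11200 J.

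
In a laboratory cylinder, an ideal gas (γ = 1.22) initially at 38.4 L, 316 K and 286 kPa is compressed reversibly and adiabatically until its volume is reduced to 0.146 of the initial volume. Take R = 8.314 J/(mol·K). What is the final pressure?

Adiabatic: TV^(γ−1) = const ⇒ T₂ = 316×(6.85)^0.220 = 483 K; PV^γ = const ⇒ P₂ = 2990 kPa.

2990 kPa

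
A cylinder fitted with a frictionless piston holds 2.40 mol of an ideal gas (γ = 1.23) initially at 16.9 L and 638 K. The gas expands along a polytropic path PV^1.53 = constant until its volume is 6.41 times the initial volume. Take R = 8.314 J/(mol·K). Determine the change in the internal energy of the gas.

-34700 J

P₁ = nRT₁/V₁ = 2.40×8.314×638/16.9 = 753 kPa.
Polytropic n=1.53: T₂ = T₁(V₁/V₂)^(n−1) = 638×(0.156)^0.53 = 238 K; P₂ = P₁(V₁/V₂)^n = 43.9 kPa.
For an ideal gas ΔU = nCvΔT with Cv = R/(γ−1) = 36.1 J/(mol·K).
ΔU = 2.40×36.1×(238−638) = -34700 J.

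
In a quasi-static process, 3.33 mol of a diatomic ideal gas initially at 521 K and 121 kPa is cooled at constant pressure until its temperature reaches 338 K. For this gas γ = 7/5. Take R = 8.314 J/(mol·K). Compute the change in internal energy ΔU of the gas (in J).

-12700 J

V₁ = nRT₁/P₁ = 3.33×8.314×521/121 = 119 L.
Isobaric: P stays 121 kPa; V/T = const ⇒ T₂ = 338 K, V₂ = 77.3 L.
For an ideal gas ΔU = nCvΔT with Cv = (5/2)R = 20.8 J/(mol·K).
ΔU = 3.33×20.8×(338−521) = -12700 J.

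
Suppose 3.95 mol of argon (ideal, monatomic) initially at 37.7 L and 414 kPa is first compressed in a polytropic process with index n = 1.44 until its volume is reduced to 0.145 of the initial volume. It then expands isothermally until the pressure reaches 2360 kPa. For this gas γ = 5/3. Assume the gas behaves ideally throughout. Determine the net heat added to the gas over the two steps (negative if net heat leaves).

T₁ = P₁V₁/(nR) = 414×37.7/(3.95×8.314) = 475 K.
Step 1 — Polytropic n=1.44: T₂ = T₁(V₁/V₂)^(n−1) = 475×(6.90)^0.44 = 1110 K; P₂ = P₁(V₁/V₂)^n = 6680 kPa.
W = (P₁V₁−P₂V₂)/(n−1) = (414×37.7−6680×5.47)/0.44 = -47500 J.
ΔU = nCvΔT = 3.95×12.5×(1110−475) = 31300 J.
Q = ΔU + W = -16100 J.
State after step 1: P = 6680 kPa, V = 5.47 L, T = 1110 K.
Step 2 — Isothermal: T stays 1110 K; PV = const ⇒ V₂ = 15.5 L, P₂ = 2360 kPa.
ΔU = 0 (ideal gas, T constant).
W = nRT ln(V₂/V₁) = 3.95×8.314×1110×ln(2.83) = 38000 J.
Q = ΔU + W = 38000 J.
Net over both steps: W = -9520 J, Q = 21800 J, ΔU = 31300 J.

21800 J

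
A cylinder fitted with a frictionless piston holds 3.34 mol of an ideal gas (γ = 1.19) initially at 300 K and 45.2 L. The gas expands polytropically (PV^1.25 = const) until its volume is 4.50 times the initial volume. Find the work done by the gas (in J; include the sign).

P₁ = nRT₁/V₁ = 3.34×8.314×300/45.2 = 184 kPa.
Polytropic n=1.25: T₂ = T₁(V₁/V₂)^(n−1) = 300×(0.222)^0.25 = 206 K; P₂ = P₁(V₁/V₂)^n = 28.1 kPa.
W = (P₁V₁−P₂V₂)/(n−1) = (184×45.2−28.1×203)/0.25 = 10400 J.

10400 J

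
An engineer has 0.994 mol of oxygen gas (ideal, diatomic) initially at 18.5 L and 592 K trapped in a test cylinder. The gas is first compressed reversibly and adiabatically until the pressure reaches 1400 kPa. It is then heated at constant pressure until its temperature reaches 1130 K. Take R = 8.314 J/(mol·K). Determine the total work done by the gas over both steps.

P₁ = nRT₁/V₁ = 0.994×8.314×592/18.5 = 264 kPa.
Step 1 — Adiabatic: T₂/T₁ = (P₂/P₁)^((γ−1)/γ) ⇒ T₂ = 592×(5.29)^0.286 = 953 K; V₂ = 5.63 L.
ΔU = nCvΔT = 0.994×20.8×(953−592) = 7460 J.
Q = 0 for an adiabatic process, so W = −ΔU = -7460 J.
State after step 1: P = 1400 kPa, V = 5.63 L, T = 953 K.
Step 2 — Isobaric: P stays 1400 kPa; V/T = const ⇒ T₂ = 1130 K, V₂ = 6.67 L.
W = PΔV = 1400×(6.67−5.63) kPa·L = 1460 J.
ΔU = nCvΔT = 0.994×20.8×(1130−953) = 3660 J.
Q = ΔU + W = nCpΔT = 5120 J.
Net over both steps: W = -6000 J, Q = 5120 J, ΔU = 11100 J.

-6000 J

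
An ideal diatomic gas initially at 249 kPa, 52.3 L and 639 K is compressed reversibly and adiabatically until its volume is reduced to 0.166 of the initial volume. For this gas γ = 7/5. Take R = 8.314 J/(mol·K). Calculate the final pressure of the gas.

3080 kPa

Adiabatic: TV^(γ−1) = const ⇒ T₂ = 639×(6.02)^0.400 = 1310 K; PV^γ = const ⇒ P₂ = 3080 kPa.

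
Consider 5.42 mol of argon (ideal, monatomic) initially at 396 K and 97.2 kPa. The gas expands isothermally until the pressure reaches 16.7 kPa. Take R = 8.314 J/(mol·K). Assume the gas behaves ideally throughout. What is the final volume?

1070 L

V₁ = nRT₁/P₁ = 5.42×8.314×396/97.2 = 184 L.
Isothermal: T stays 396 K; PV = const ⇒ V₂ = 1070 L, P₂ = 16.7 kPa.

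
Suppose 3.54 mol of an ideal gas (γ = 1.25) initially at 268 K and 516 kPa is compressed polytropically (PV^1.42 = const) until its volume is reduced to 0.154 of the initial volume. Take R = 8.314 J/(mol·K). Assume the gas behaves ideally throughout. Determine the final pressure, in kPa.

7350 kPa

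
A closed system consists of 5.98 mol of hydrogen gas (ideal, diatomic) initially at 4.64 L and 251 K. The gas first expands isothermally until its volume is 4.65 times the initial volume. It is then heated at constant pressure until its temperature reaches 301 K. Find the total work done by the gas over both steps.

21700 J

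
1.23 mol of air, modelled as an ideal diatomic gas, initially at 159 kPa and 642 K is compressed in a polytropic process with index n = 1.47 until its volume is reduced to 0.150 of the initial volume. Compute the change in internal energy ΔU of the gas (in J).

23600 J

V₁ = nRT₁/P₁ = 1.23×8.314×642/159 = 41.3 L.
Polytropic n=1.47: T₂ = T₁(V₁/V₂)^(n−1) = 642×(6.67)^0.47 = 1570 K; P₂ = P₁(V₁/V₂)^n = 2590 kPa.
For an ideal gas ΔU = nCvΔT with Cv = (5/2)R = 20.8 J/(mol·K).
ΔU = 1.23×20.8×(1570−642) = 23600 J.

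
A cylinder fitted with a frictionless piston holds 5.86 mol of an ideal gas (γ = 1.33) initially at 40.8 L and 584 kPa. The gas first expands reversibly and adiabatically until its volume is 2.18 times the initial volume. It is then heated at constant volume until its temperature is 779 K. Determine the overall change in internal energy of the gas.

42800 J

T₁ = P₁V₁/(nR) = 584×40.8/(5.86×8.314) = 489 K.
Step 1 — Adiabatic: TV^(γ−1) = const ⇒ T₂ = 489×(0.459)^0.330 = 378 K; PV^γ = const ⇒ P₂ = 207 kPa.
ΔU = nCvΔT = 5.86×25.2×(378−489) = -16400 J.
Q = 0 for an adiabatic process, so W = −ΔU = 16400 J.
State after step 1: P = 207 kPa, V = 88.9 L, T = 378 K.
Step 2 — Isochoric: V stays 88.9 L; P/T = const ⇒ T₂ = 779 K, P₂ = 427 kPa.
W = 0 (no volume change).
ΔU = nCvΔT = 5.86×25.2×(779−378) = 59200 J.
Q = ΔU = 59200 J.
Net over both steps: W = 16400 J, Q = 59200 J, ΔU = 42800 J.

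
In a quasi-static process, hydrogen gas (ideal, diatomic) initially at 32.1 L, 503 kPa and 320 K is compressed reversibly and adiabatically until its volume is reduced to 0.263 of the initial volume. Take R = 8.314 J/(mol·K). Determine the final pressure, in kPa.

3260 kPa

Adiabatic: TV^(γ−1) = const ⇒ T₂ = 320×(3.80)^0.400 = 546 K; PV^γ = const ⇒ P₂ = 3260 kPa.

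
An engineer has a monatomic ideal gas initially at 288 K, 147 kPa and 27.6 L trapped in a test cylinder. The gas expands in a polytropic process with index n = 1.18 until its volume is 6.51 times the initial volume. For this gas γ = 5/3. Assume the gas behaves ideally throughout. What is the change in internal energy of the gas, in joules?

n = P₁V₁/(RT₁) = 147×27.6/(8.314×288) = 1.69 mol.
Polytropic n=1.18: T₂ = T₁(V₁/V₂)^(n−1) = 288×(0.154)^0.18 = 206 K; P₂ = P₁(V₁/V₂)^n = 16.1 kPa.
For an ideal gas ΔU = nCvΔT with Cv = (3/2)R = 12.5 J/(mol·K).
ΔU = 1.69×12.5×(206−288) = -1740 J.

-1740 J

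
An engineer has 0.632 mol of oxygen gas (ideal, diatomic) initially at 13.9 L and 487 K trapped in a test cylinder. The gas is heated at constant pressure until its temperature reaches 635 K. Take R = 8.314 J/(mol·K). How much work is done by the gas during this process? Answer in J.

P₁ = nRT₁/V₁ = 0.632×8.314×487/13.9 = 184 kPa.
Isobaric: P stays 184 kPa; V/T = const ⇒ T₂ = 635 K, V₂ = 18.1 L.
W = PΔV = 184×(18.1−13.9) kPa·L = 778 J.

778 J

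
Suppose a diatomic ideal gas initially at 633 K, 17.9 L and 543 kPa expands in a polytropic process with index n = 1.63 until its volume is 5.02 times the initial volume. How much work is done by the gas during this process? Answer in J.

9850 J

n = P₁V₁/(RT₁) = 543×17.9/(8.314×633) = 1.85 mol.
Polytropic n=1.63: T₂ = T₁(V₁/V₂)^(n−1) = 633×(0.199)^0.63 = 229 K; P₂ = P₁(V₁/V₂)^n = 39.1 kPa.
W = (P₁V₁−P₂V₂)/(n−1) = (543×17.9−39.1×89.9)/0.63 = 9850 J.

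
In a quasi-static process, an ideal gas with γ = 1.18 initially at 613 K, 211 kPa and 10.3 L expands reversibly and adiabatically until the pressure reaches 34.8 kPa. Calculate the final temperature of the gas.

Adiabatic: T₂/T₁ = (P₂/P₁)^((γ−1)/γ) ⇒ T₂ = 613×(0.165)^0.153 = 466 K; V₂ = 47.4 L.

466 K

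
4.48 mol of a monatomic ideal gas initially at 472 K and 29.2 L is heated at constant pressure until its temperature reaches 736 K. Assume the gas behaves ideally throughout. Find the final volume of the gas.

P₁ = nRT₁/V₁ = 4.48×8.314×472/29.2 = 602 kPa.
Isobaric: P stays 602 kPa; V/T = const ⇒ T₂ = 736 K, V₂ = 45.5 L.

45.5 L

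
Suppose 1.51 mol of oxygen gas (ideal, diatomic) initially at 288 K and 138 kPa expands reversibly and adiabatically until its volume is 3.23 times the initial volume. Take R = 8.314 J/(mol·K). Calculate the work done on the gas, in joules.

V₁ = nRT₁/P₁ = 1.51×8.314×288/138 = 26.2 L.
Adiabatic: TV^(γ−1) = const ⇒ T₂ = 288×(0.310)^0.400 = 180 K; PV^γ = const ⇒ P₂ = 26.7 kPa.
ΔU = nCvΔT = 1.51×20.8×(180−288) = -3380 J.
Q = 0 for an adiabatic process, so W = −ΔU = 3380 J.
Work done on the gas = −W_by = -3380 J.

-3380 J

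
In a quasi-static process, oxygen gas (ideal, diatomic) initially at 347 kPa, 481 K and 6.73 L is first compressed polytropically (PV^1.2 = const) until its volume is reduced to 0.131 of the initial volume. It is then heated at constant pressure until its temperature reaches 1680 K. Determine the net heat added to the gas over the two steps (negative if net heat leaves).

n = P₁V₁/(RT₁) = 347×6.73/(8.314×481) = 0.584 mol.
Step 1 — Polytropic n=1.2: T₂ = T₁(V₁/V₂)^(n−1) = 481×(7.63)^0.20 = 722 K; P₂ = P₁(V₁/V₂)^n = 3980 kPa.
W = (P₁V₁−P₂V₂)/(n−1) = (347×6.73−3980×0.882)/0.20 = -5860 J.
ΔU = nCvΔT = 0.584×20.8×(722−481) = 2930 J.
Q = ΔU + W = -2930 J.
State after step 1: P = 3980 kPa, V = 0.882 L, T = 722 K.
Step 2 — Isobaric: P stays 3980 kPa; V/T = const ⇒ T₂ = 1680 K, V₂ = 2.05 L.
W = PΔV = 3980×(2.05−0.882) kPa·L = 4650 J.
ΔU = nCvΔT = 0.584×20.8×(1680−722) = 11600 J.
Q = ΔU + W = nCpΔT = 16300 J.
Net over both steps: W = -1210 J, Q = 13300 J, ΔU = 14600 J.

13300 J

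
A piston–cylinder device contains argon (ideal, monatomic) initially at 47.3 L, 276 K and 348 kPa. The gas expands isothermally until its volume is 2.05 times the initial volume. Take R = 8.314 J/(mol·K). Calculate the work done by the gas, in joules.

11800 J

n = P₁V₁/(RT₁) = 348×47.3/(8.314×276) = 7.17 mol.
Isothermal: T stays 276 K; PV = const ⇒ V₂ = 97.0 L, P₂ = 170 kPa.
W = nRT ln(V₂/V₁) = 7.17×8.314×276×ln(2.05) = 11800 J.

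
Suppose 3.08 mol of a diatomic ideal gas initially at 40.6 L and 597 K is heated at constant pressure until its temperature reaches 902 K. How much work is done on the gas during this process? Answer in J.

-7810 J

P₁ = nRT₁/V₁ = 3.08×8.314×597/40.6 = 377 kPa.
Isobaric: P stays 377 kPa; V/T = const ⇒ T₂ = 902 K, V₂ = 61.3 L.
W = PΔV = 377×(61.3−40.6) kPa·L = 7810 J.
Work done on the gas = −W_by = -7810 J.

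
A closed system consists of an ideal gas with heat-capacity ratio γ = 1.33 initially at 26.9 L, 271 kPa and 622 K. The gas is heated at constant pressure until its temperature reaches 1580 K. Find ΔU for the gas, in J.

34000 J

n = P₁V₁/(RT₁) = 271×26.9/(8.314×622) = 1.41 mol.
Isobaric: P stays 271 kPa; V/T = const ⇒ T₂ = 1580 K, V₂ = 68.3 L.
For an ideal gas ΔU = nCvΔT with Cv = R/(γ−1) = 25.2 J/(mol·K).
ΔU = 1.41×25.2×(1580−622) = 34000 J.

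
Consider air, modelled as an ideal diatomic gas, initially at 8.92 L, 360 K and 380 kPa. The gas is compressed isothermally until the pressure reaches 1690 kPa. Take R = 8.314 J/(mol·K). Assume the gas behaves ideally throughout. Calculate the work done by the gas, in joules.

n = P₁V₁/(RT₁) = 380×8.92/(8.314×360) = 1.13 mol.
Isothermal: T stays 360 K; PV = const ⇒ V₂ = 2.01 L, P₂ = 1690 kPa.
W = nRT ln(V₂/V₁) = 1.13×8.314×360×ln(0.225) = -5060 J.

-5060 J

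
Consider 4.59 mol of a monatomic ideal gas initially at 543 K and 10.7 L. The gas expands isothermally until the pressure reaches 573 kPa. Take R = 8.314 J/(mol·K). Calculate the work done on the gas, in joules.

-25200 J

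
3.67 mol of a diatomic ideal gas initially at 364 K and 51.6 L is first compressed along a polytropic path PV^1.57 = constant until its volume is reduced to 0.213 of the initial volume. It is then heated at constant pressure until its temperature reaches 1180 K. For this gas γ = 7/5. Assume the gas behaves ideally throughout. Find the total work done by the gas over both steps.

-18400 J

P₁ = nRT₁/V₁ = 3.67×8.314×364/51.6 = 215 kPa.
Step 1 — Polytropic n=1.57: T₂ = T₁(V₁/V₂)^(n−1) = 364×(4.69)^0.57 = 879 K; P₂ = P₁(V₁/V₂)^n = 2440 kPa.
W = (P₁V₁−P₂V₂)/(n−1) = (215×51.6−2440×11.0)/0.57 = -27600 J.
ΔU = nCvΔT = 3.67×20.8×(879−364) = 39300 J.
Q = ΔU + W = 11700 J.
State after step 1: P = 2440 kPa, V = 11.0 L, T = 879 K.
Step 2 — Isobaric: P stays 2440 kPa; V/T = const ⇒ T₂ = 1180 K, V₂ = 14.8 L.
W = PΔV = 2440×(14.8−11.0) kPa·L = 9190 J.
ΔU = nCvΔT = 3.67×20.8×(1180−879) = 23000 J.
Q = ΔU + W = nCpΔT = 32200 J.
Net over both steps: W = -18400 J, Q = 43900 J, ΔU = 62200 J.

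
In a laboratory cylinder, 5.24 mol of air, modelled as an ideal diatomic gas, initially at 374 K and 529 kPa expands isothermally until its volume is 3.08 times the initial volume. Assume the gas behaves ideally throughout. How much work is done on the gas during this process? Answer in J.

V₁ = nRT₁/P₁ = 5.24×8.314×374/529 = 30.8 L.
Isothermal: T stays 374 K; PV = const ⇒ V₂ = 94.9 L, P₂ = 172 kPa.
W = nRT ln(V₂/V₁) = 5.24×8.314×374×ln(3.08) = 18300 J.
Work done on the gas = −W_by = -18300 J.

-18300 J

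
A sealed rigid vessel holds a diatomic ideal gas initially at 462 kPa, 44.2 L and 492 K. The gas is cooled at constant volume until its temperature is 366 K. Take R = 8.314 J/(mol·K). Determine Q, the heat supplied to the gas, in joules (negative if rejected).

-13100 J

n = P₁V₁/(RT₁) = 462×44.2/(8.314×492) = 4.99 mol.
Isochoric: V stays 44.2 L; P/T = const ⇒ T₂ = 366 K, P₂ = 344 kPa.
W = 0 (no volume change).
ΔU = nCvΔT = 4.99×20.8×(366−492) = -13100 J.
Q = ΔU = -13100 J.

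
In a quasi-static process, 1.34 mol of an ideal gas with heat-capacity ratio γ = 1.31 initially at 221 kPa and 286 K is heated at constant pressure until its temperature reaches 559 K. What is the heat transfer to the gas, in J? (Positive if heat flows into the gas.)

12900 J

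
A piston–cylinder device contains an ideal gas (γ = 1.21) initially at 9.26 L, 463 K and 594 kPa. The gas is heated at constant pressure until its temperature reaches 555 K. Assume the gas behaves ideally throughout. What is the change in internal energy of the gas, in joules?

5200 J

n = P₁V₁/(RT₁) = 594×9.26/(8.314×463) = 1.43 mol.
Isobaric: P stays 594 kPa; V/T = const ⇒ T₂ = 555 K, V₂ = 11.1 L.
For an ideal gas ΔU = nCvΔT with Cv = R/(γ−1) = 39.6 J/(mol·K).
ΔU = 1.43×39.6×(555−463) = 5200 J.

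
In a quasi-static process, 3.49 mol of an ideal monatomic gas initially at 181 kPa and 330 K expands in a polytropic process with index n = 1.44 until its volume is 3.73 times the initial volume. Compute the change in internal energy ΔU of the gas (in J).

V₁ = nRT₁/P₁ = 3.49×8.314×330/181 = 52.9 L.
Polytropic n=1.44: T₂ = T₁(V₁/V₂)^(n−1) = 330×(0.268)^0.44 = 185 K; P₂ = P₁(V₁/V₂)^n = 27.2 kPa.
For an ideal gas ΔU = nCvΔT with Cv = (3/2)R = 12.5 J/(mol·K).
ΔU = 3.49×12.5×(185−330) = -6310 J.

-6310 J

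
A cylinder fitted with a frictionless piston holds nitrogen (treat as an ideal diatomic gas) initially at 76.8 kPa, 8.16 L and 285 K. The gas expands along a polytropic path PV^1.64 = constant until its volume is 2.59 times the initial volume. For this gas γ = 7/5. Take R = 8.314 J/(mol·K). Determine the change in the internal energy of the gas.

-715 J

n = P₁V₁/(RT₁) = 76.8×8.16/(8.314×285) = 0.264 mol.
Polytropic n=1.64: T₂ = T₁(V₁/V₂)^(n−1) = 285×(0.386)^0.64 = 155 K; P₂ = P₁(V₁/V₂)^n = 16.1 kPa.
For an ideal gas ΔU = nCvΔT with Cv = (5/2)R = 20.8 J/(mol·K).
ΔU = 0.264×20.8×(155−285) = -715 J.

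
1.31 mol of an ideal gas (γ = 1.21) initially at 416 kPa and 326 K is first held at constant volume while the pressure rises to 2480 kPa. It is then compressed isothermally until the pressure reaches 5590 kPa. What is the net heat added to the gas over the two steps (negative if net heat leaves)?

V₁ = nRT₁/P₁ = 1.31×8.314×326/416 = 8.54 L.
Step 1 — Isochoric: V stays 8.54 L; P/T = const ⇒ T₂ = 1940 K, P₂ = 2480 kPa.
W = 0 (no volume change).
ΔU = nCvΔT = 1.31×39.6×(1940−326) = 83900 J.
Q = ΔU = 83900 J.
State after step 1: P = 2480 kPa, V = 8.54 L, T = 1940 K.
Step 2 — Isothermal: T stays 1940 K; PV = const ⇒ V₂ = 3.79 L, P₂ = 5590 kPa.
ΔU = 0 (ideal gas, T constant).
W = nRT ln(V₂/V₁) = 1.31×8.314×1940×ln(0.444) = -17200 J.
Q = ΔU + W = -17200 J.
Net over both steps: W = -17200 J, Q = 66700 J, ΔU = 83900 J.

66700 J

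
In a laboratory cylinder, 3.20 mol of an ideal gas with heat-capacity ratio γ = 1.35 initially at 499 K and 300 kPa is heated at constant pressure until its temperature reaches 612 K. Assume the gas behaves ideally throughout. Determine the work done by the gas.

3010 J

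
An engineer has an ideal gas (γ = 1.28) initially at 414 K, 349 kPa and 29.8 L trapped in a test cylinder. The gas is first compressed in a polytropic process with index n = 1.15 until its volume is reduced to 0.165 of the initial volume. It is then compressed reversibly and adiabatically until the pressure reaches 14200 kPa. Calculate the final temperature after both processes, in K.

n = P₁V₁/(RT₁) = 349×29.8/(8.314×414) = 3.02 mol.
Step 1 — Polytropic n=1.15: T₂ = T₁(V₁/V₂)^(n−1) = 414×(6.06)^0.15 = 542 K; P₂ = P₁(V₁/V₂)^n = 2770 kPa.
W = (P₁V₁−P₂V₂)/(n−1) = (349×29.8−2770×4.92)/0.15 = -21500 J.
ΔU = nCvΔT = 3.02×29.7×(542−414) = 11500 J.
Q = ΔU + W = -9990 J.
State after step 1: P = 2770 kPa, V = 4.92 L, T = 542 K.
Step 2 — Adiabatic: T₂/T₁ = (P₂/P₁)^((γ−1)/γ) ⇒ T₂ = 542×(5.12)^0.219 = 776 K; V₂ = 1.37 L.
ΔU = nCvΔT = 3.02×29.7×(776−542) = 20900 J.
Q = 0 for an adiabatic process, so W = −ΔU = -20900 J.
Net over both steps: W = -42400 J, Q = -9990 J, ΔU = 32400 J.

776 K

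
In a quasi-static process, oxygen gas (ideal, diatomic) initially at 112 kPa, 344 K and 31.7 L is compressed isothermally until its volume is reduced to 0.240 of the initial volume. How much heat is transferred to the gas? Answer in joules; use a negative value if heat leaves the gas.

-5070 J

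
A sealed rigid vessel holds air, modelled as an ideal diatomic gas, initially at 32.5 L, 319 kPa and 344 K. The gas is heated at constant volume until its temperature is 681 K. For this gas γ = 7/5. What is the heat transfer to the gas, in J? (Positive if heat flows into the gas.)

25400 J

n = P₁V₁/(RT₁) = 319×32.5/(8.314×344) = 3.62 mol.
Isochoric: V stays 32.5 L; P/T = const ⇒ T₂ = 681 K, P₂ = 632 kPa.
W = 0 (no volume change).
ΔU = nCvΔT = 3.62×20.8×(681−344) = 25400 J.
Q = ΔU = 25400 J.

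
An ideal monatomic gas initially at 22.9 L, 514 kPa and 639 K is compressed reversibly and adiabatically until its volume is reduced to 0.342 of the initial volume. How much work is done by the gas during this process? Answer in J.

n = P₁V₁/(RT₁) = 514×22.9/(8.314×639) = 2.22 mol.
Adiabatic: TV^(γ−1) = const ⇒ T₂ = 639×(2.92)^0.667 = 1310 K; PV^γ = const ⇒ P₂ = 3070 kPa.
ΔU = nCvΔT = 2.22×12.5×(1310−639) = 18400 J.
Q = 0 for an adiabatic process, so W = −ΔU = -18400 J.

-18400 J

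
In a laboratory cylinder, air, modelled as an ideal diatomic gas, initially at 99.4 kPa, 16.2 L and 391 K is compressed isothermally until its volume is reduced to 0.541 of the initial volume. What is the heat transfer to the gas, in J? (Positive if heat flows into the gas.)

-989 J

n = P₁V₁/(RT₁) = 99.4×16.2/(8.314×391) = 0.495 mol.
Isothermal: T stays 391 K; PV = const ⇒ V₂ = 8.76 L, P₂ = 184 kPa.
ΔU = 0 (ideal gas, T constant).
W = nRT ln(V₂/V₁) = 0.495×8.314×391×ln(0.541) = -989 J.
Q = ΔU + W = -989 J.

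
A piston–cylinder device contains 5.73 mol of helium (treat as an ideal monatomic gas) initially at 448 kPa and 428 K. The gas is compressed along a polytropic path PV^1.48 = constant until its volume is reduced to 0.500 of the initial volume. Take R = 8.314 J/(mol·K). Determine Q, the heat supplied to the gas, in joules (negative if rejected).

-4700 J

V₁ = nRT₁/P₁ = 5.73×8.314×428/448 = 45.5 L.
Polytropic n=1.48: T₂ = T₁(V₁/V₂)^(n−1) = 428×(2.00)^0.48 = 597 K; P₂ = P₁(V₁/V₂)^n = 1250 kPa.
W = (P₁V₁−P₂V₂)/(n−1) = (448×45.5−1250×22.8)/0.48 = -16800 J.
ΔU = nCvΔT = 5.73×12.5×(597−428) = 12100 J.
Q = ΔU + W = -4700 J.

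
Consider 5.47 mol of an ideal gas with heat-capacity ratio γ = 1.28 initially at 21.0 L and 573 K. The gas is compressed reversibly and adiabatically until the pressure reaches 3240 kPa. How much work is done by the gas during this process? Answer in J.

P₁ = nRT₁/V₁ = 5.47×8.314×573/21.0 = 1240 kPa.
Adiabatic: T₂/T₁ = (P₂/P₁)^((γ−1)/γ) ⇒ T₂ = 573×(2.61)^0.219 = 707 K; V₂ = 9.92 L.
ΔU = nCvΔT = 5.47×29.7×(707−573) = 21700 J.
Q = 0 for an adiabatic process, so W = −ΔU = -21700 J.

-21700 J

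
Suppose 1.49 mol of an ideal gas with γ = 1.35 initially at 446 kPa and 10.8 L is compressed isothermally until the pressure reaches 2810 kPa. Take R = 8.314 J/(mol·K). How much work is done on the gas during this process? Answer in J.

T₁ = P₁V₁/(nR) = 446×10.8/(1.49×8.314) = 389 K.
Isothermal: T stays 389 K; PV = const ⇒ V₂ = 1.71 L, P₂ = 2810 kPa.
W = nRT ln(V₂/V₁) = 1.49×8.314×389×ln(0.159) = -8870 J.
Work done on the gas = −W_by = 8870 J.

8870 J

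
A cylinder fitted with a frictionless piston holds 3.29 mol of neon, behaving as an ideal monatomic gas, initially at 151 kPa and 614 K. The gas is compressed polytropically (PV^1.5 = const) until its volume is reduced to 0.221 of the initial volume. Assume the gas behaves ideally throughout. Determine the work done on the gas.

V₁ = nRT₁/P₁ = 3.29×8.314×614/151 = 111 L.
Polytropic n=1.5: T₂ = T₁(V₁/V₂)^(n−1) = 614×(4.52)^0.50 = 1310 K; P₂ = P₁(V₁/V₂)^n = 1450 kPa.
W = (P₁V₁−P₂V₂)/(n−1) = (151×111−1450×24.6)/0.50 = -37900 J.
Work done on the gas = −W_by = 37900 J.

37900 J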